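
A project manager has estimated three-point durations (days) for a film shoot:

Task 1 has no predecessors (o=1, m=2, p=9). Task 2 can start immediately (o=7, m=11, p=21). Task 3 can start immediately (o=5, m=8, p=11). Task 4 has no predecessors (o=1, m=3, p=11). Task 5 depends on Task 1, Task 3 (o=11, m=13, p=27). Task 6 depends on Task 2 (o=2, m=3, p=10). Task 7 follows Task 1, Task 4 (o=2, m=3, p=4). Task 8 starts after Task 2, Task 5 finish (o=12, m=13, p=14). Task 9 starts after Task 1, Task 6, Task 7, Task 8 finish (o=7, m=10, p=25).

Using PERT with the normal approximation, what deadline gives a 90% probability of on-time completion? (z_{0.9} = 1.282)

te_Task 1 = (1 + 4·2 + 9)/6 = 18/6 = 3; σ²_Task 1 = ((9−1)/6)² = 1.778
te_Task 2 = (7 + 4·11 + 21)/6 = 72/6 = 12; σ²_Task 2 = ((21−7)/6)² = 5.444
te_Task 3 = (5 + 4·8 + 11)/6 = 48/6 = 8; σ²_Task 3 = ((11−5)/6)² = 1.000
te_Task 4 = (1 + 4·3 + 11)/6 = 24/6 = 4; σ²_Task 4 = ((11−1)/6)² = 2.778
te_Task 5 = (11 + 4·13 + 27)/6 = 90/6 = 15; σ²_Task 5 = ((27−11)/6)² = 7.111
te_Task 6 = (2 + 4·3 + 10)/6 = 24/6 = 4; σ²_Task 6 = ((10−2)/6)² = 1.778
te_Task 7 = (2 + 4·3 + 4)/6 = 18/6 = 3; σ²_Task 7 = ((4−2)/6)² = 0.111
te_Task 8 = (12 + 4·13 + 14)/6 = 78/6 = 13; σ²_Task 8 = ((14−12)/6)² = 0.111
te_Task 9 = (7 + 4·10 + 25)/6 = 72/6 = 12; σ²_Task 9 = ((25−7)/6)² = 9.000

Forward pass:
ES_Task 1 = 0; EF_Task 1 = 3
ES_Task 2 = 0; EF_Task 2 = 12
ES_Task 3 = 0; EF_Task 3 = 8
ES_Task 4 = 0; EF_Task 4 = 4
ES_Task 5 = max(EF_Task 1=3, EF_Task 3=8) = 8; EF_Task 5 = 8+15 = 23
ES_Task 6 = 12; EF_Task 6 = 12+4 = 16
ES_Task 7 = max(EF_Task 1=3, EF_Task 4=4) = 4; EF_Task 7 = 4+3 = 7
ES_Task 8 = max(EF_Task 2=12, EF_Task 5=23) = 23; EF_Task 8 = 23+13 = 36
ES_Task 9 = max(EF_Task 1=3, EF_Task 6=16, EF_Task 7=7, EF_Task 8=36) = 36; EF_Task 9 = 36+12 = 48
Expected project duration μ = 48 days. Critical path: Task 3 → Task 5 → Task 8 → Task 9.

Variance along critical path = 1.000 + 7.111 + 0.111 + 9.000 = 17.222; σ = 4.150 days.
D = μ + z·σ = 48 + 1.282·4.150 = 53.3 days

53.3 days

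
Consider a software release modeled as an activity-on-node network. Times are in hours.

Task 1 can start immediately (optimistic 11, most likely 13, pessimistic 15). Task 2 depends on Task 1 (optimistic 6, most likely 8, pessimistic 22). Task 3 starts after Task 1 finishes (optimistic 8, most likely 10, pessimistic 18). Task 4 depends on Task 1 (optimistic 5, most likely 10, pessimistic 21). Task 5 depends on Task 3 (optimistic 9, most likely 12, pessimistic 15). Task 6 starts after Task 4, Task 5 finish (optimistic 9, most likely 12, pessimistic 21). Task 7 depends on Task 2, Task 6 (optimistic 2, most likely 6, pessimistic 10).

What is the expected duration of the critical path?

te_Task 1 = (11 + 4·13 + 15)/6 = 78/6 = 13
te_Task 2 = (6 + 4·8 + 22)/6 = 60/6 = 10
te_Task 3 = (8 + 4·10 + 18)/6 = 66/6 = 11
te_Task 4 = (5 + 4·10 + 21)/6 = 66/6 = 11
te_Task 5 = (9 + 4·12 + 15)/6 = 72/6 = 12
te_Task 6 = (9 + 4·12 + 21)/6 = 78/6 = 13
te_Task 7 = (2 + 4·6 + 10)/6 = 36/6 = 6

Forward pass:
ES_Task 1 = 0; EF_Task 1 = 13
ES_Task 2 = 13; EF_Task 2 = 13+10 = 23
ES_Task 3 = 13; EF_Task 3 = 13+11 = 24
ES_Task 4 = 13; EF_Task 4 = 13+11 = 24
ES_Task 5 = 24; EF_Task 5 = 24+12 = 36
ES_Task 6 = max(EF_Task 4=24, EF_Task 5=36) = 36; EF_Task 6 = 36+13 = 49
ES_Task 7 = max(EF_Task 2=23, EF_Task 6=49) = 49; EF_Task 7 = 49+6 = 55
Expected project duration μ = 55 hours. Critical path: Task 1 → Task 3 → Task 5 → Task 6 → Task 7.

55 hours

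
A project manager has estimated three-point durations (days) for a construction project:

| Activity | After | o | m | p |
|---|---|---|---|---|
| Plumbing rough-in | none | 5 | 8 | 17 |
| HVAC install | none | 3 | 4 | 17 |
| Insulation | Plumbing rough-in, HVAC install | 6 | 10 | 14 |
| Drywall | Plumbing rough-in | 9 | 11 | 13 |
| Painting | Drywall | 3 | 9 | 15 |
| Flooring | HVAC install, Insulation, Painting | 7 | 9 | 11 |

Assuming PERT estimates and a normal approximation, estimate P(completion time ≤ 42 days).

te_Plumbing rough-in = (5 + 4·8 + 17)/6 = 54/6 = 9; σ²_Plumbing rough-in = ((17−5)/6)² = 4.000
te_HVAC install = (3 + 4·4 + 17)/6 = 36/6 = 6; σ²_HVAC install = ((17−3)/6)² = 5.444
te_Insulation = (6 + 4·10 + 14)/6 = 60/6 = 10; σ²_Insulation = ((14−6)/6)² = 1.778
te_Drywall = (9 + 4·11 + 13)/6 = 66/6 = 11; σ²_Drywall = ((13−9)/6)² = 0.444
te_Painting = (3 + 4·9 + 15)/6 = 54/6 = 9; σ²_Painting = ((15−3)/6)² = 4.000
te_Flooring = (7 + 4·9 + 11)/6 = 54/6 = 9; σ²_Flooring = ((11−7)/6)² = 0.444

Forward pass:
ES_Plumbing rough-in = 0; EF_Plumbing rough-in = 9
ES_HVAC install = 0; EF_HVAC install = 6
ES_Insulation = max(EF_Plumbing rough-in=9, EF_HVAC install=6) = 9; EF_Insulation = 9+10 = 19
ES_Drywall = 9; EF_Drywall = 9+11 = 20
ES_Painting = 20; EF_Painting = 20+9 = 29
ES_Flooring = max(EF_HVAC install=6, EF_Insulation=19, EF_Painting=29) = 29; EF_Flooring = 29+9 = 38
Expected project duration μ = 38 days. Critical path: Plumbing rough-in → Drywall → Painting → Flooring.

Variance along critical path = 4.000 + 0.444 + 4.000 + 0.444 = 8.889; σ = √8.889 = 2.981 days.
Z = (42 − 38) / 2.981 = 1.342
P(T ≤ 42) = Φ(1.342) ≈ 0.910

0.910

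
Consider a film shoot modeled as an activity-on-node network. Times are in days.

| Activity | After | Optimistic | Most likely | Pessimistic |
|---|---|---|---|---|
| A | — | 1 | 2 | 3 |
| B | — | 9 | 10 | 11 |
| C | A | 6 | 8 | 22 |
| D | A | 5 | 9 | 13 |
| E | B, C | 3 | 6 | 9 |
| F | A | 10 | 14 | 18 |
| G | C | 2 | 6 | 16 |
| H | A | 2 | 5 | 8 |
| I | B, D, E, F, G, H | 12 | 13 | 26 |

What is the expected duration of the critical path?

34 days

te_A = (1 + 4·2 + 3)/6 = 12/6 = 2
te_B = (9 + 4·10 + 11)/6 = 60/6 = 10
te_C = (6 + 4·8 + 22)/6 = 60/6 = 10
te_D = (5 + 4·9 + 13)/6 = 54/6 = 9
te_E = (3 + 4·6 + 9)/6 = 36/6 = 6
te_F = (10 + 4·14 + 18)/6 = 84/6 = 14
te_G = (2 + 4·6 + 16)/6 = 42/6 = 7
te_H = (2 + 4·5 + 8)/6 = 30/6 = 5
te_I = (12 + 4·13 + 26)/6 = 90/6 = 15

Forward pass:
ES_A = 0; EF_A = 2
ES_B = 0; EF_B = 10
ES_C = 2; EF_C = 2+10 = 12
ES_D = 2; EF_D = 2+9 = 11
ES_E = max(EF_B=10, EF_C=12) = 12; EF_E = 12+6 = 18
ES_F = 2; EF_F = 2+14 = 16
ES_G = 12; EF_G = 12+7 = 19
ES_H = 2; EF_H = 2+5 = 7
ES_I = max(EF_B=10, EF_D=11, EF_E=18, EF_F=16, EF_G=19, EF_H=7) = 19; EF_I = 19+15 = 34
Expected project duration μ = 34 days. Critical path: A → C → G → I.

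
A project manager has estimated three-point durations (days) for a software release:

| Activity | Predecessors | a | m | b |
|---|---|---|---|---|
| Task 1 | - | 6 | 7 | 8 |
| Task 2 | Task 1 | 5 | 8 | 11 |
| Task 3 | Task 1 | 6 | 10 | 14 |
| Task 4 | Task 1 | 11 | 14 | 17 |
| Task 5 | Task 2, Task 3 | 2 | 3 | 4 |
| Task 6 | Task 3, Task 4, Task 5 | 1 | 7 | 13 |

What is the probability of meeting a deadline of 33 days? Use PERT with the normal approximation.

te_Task 1 = (6 + 4·7 + 8)/6 = 42/6 = 7; σ²_Task 1 = ((8−6)/6)² = 0.111
te_Task 2 = (5 + 4·8 + 11)/6 = 48/6 = 8; σ²_Task 2 = ((11−5)/6)² = 1.000
te_Task 3 = (6 + 4·10 + 14)/6 = 60/6 = 10; σ²_Task 3 = ((14−6)/6)² = 1.778
te_Task 4 = (11 + 4·14 + 17)/6 = 84/6 = 14; σ²_Task 4 = ((17−11)/6)² = 1.000
te_Task 5 = (2 + 4·3 + 4)/6 = 18/6 = 3; σ²_Task 5 = ((4−2)/6)² = 0.111
te_Task 6 = (1 + 4·7 + 13)/6 = 42/6 = 7; σ²_Task 6 = ((13−1)/6)² = 4.000

Forward pass:
ES_Task 1 = 0; EF_Task 1 = 7
ES_Task 2 = 7; EF_Task 2 = 7+8 = 15
ES_Task 3 = 7; EF_Task 3 = 7+10 = 17
ES_Task 4 = 7; EF_Task 4 = 7+14 = 21
ES_Task 5 = max(EF_Task 2=15, EF_Task 3=17) = 17; EF_Task 5 = 17+3 = 20
ES_Task 6 = max(EF_Task 3=17, EF_Task 4=21, EF_Task 5=20) = 21; EF_Task 6 = 21+7 = 28
Expected project duration μ = 28 days. Critical path: Task 1 → Task 4 → Task 6.

Variance along critical path = 0.111 + 1.000 + 4.000 = 5.111; σ = √5.111 = 2.261 days.
Z = (33 − 28) / 2.261 = 2.212
P(T ≤ 33) = Φ(2.212) ≈ 0.987

0.987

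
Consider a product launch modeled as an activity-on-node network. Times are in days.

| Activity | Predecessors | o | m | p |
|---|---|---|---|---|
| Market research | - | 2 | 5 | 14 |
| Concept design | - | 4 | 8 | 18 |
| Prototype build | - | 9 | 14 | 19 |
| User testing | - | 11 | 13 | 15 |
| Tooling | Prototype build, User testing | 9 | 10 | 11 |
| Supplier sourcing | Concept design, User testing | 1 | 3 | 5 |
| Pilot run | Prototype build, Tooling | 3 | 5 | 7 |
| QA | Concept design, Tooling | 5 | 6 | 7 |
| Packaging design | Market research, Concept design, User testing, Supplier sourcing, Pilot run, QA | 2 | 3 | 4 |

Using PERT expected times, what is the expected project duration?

33 days

te_Market research = (2 + 4·5 + 14)/6 = 36/6 = 6
te_Concept design = (4 + 4·8 + 18)/6 = 54/6 = 9
te_Prototype build = (9 + 4·14 + 19)/6 = 84/6 = 14
te_User testing = (11 + 4·13 + 15)/6 = 78/6 = 13
te_Tooling = (9 + 4·10 + 11)/6 = 60/6 = 10
te_Supplier sourcing = (1 + 4·3 + 5)/6 = 18/6 = 3
te_Pilot run = (3 + 4·5 + 7)/6 = 30/6 = 5
te_QA = (5 + 4·6 + 7)/6 = 36/6 = 6
te_Packaging design = (2 + 4·3 + 4)/6 = 18/6 = 3

Forward pass:
ES_Market research = 0; EF_Market research = 6
ES_Concept design = 0; EF_Concept design = 9
ES_Prototype build = 0; EF_Prototype build = 14
ES_User testing = 0; EF_User testing = 13
ES_Tooling = max(EF_Prototype build=14, EF_User testing=13) = 14; EF_Tooling = 14+10 = 24
ES_Supplier sourcing = max(EF_Concept design=9, EF_User testing=13) = 13; EF_Supplier sourcing = 13+3 = 16
ES_Pilot run = max(EF_Prototype build=14, EF_Tooling=24) = 24; EF_Pilot run = 24+5 = 29
ES_QA = max(EF_Concept design=9, EF_Tooling=24) = 24; EF_QA = 24+6 = 30
ES_Packaging design = max(EF_Market research=6, EF_Concept design=9, EF_User testing=13, EF_Supplier sourcing=16, EF_Pilot run=29, EF_QA=30) = 30; EF_Packaging design = 30+3 = 33
Expected project duration μ = 33 days. Critical path: Prototype build → Tooling → QA → Packaging design.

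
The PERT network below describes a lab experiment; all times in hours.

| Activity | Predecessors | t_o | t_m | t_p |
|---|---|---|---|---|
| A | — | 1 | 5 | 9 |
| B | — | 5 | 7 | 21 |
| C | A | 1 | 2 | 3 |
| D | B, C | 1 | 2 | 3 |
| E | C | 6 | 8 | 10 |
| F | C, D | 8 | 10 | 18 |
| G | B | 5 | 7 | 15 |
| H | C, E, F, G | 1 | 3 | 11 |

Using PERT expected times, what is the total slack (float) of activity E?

7 hours

te_A = (1 + 4·5 + 9)/6 = 30/6 = 5
te_B = (5 + 4·7 + 21)/6 = 54/6 = 9
te_C = (1 + 4·2 + 3)/6 = 12/6 = 2
te_D = (1 + 4·2 + 3)/6 = 12/6 = 2
te_E = (6 + 4·8 + 10)/6 = 48/6 = 8
te_F = (8 + 4·10 + 18)/6 = 66/6 = 11
te_G = (5 + 4·7 + 15)/6 = 48/6 = 8
te_H = (1 + 4·3 + 11)/6 = 24/6 = 4

Forward pass:
ES_A = 0; EF_A = 5
ES_B = 0; EF_B = 9
ES_C = 5; EF_C = 5+2 = 7
ES_D = max(EF_B=9, EF_C=7) = 9; EF_D = 9+2 = 11
ES_E = 7; EF_E = 7+8 = 15
ES_F = max(EF_C=7, EF_D=11) = 11; EF_F = 11+11 = 22
ES_G = 9; EF_G = 9+8 = 17
ES_H = max(EF_C=7, EF_E=15, EF_F=22, EF_G=17) = 22; EF_H = 22+4 = 26
Expected project duration μ = 26 hours. Critical path: B → D → F → H.

Backward pass:
LF_H = 26; LS_H = 26−4 = 22
LF_G = LS_H = 22; LS_G = 22−8 = 14
LF_F = LS_H = 22; LS_F = 22−11 = 11
LF_E = LS_H = 22; LS_E = 22−8 = 14
LF_D = LS_F = 11; LS_D = 11−2 = 9
LF_C = min(LS_D=9, LS_E=14, LS_F=11, LS_H=22) = 9; LS_C = 9−2 = 7
LF_B = min(LS_D=9, LS_G=14) = 9; LS_B = 9−9 = 0
LF_A = LS_C = 7; LS_A = 7−5 = 2
Slack_E = LS_E − ES_E = 14 − 7 = 7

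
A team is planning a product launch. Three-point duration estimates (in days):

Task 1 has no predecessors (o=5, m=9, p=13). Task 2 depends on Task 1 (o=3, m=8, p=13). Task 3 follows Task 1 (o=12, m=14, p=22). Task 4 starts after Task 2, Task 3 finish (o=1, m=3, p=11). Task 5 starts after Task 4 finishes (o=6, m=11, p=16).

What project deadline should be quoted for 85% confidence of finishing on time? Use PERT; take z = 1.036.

te_Task 1 = (5 + 4·9 + 13)/6 = 54/6 = 9; σ²_Task 1 = ((13−5)/6)² = 1.778
te_Task 2 = (3 + 4·8 + 13)/6 = 48/6 = 8; σ²_Task 2 = ((13−3)/6)² = 2.778
te_Task 3 = (12 + 4·14 + 22)/6 = 90/6 = 15; σ²_Task 3 = ((22−12)/6)² = 2.778
te_Task 4 = (1 + 4·3 + 11)/6 = 24/6 = 4; σ²_Task 4 = ((11−1)/6)² = 2.778
te_Task 5 = (6 + 4·11 + 16)/6 = 66/6 = 11; σ²_Task 5 = ((16−6)/6)² = 2.778

Forward pass:
ES_Task 1 = 0; EF_Task 1 = 9
ES_Task 2 = 9; EF_Task 2 = 9+8 = 17
ES_Task 3 = 9; EF_Task 3 = 9+15 = 24
ES_Task 4 = max(EF_Task 2=17, EF_Task 3=24) = 24; EF_Task 4 = 24+4 = 28
ES_Task 5 = 28; EF_Task 5 = 28+11 = 39
Expected project duration μ = 39 days. Critical path: Task 1 → Task 3 → Task 4 → Task 5.

Variance along critical path = 1.778 + 2.778 + 2.778 + 2.778 = 10.111; σ = 3.180 days.
D = μ + z·σ = 39 + 1.036·3.180 = 42.3 days

42.3 days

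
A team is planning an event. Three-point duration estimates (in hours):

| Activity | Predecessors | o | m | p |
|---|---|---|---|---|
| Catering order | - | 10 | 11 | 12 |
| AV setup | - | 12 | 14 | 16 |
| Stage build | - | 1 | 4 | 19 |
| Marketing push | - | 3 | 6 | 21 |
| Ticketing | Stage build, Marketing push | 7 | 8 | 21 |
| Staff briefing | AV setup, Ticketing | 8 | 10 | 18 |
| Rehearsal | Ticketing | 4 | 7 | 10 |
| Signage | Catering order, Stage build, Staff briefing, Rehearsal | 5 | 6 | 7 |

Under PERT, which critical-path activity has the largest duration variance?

te_Catering order = (10 + 4·11 + 12)/6 = 66/6 = 11; σ²_Catering order = ((12−10)/6)² = 0.111
te_AV setup = (12 + 4·14 + 16)/6 = 84/6 = 14; σ²_AV setup = ((16−12)/6)² = 0.444
te_Stage build = (1 + 4·4 + 19)/6 = 36/6 = 6; σ²_Stage build = ((19−1)/6)² = 9.000
te_Marketing push = (3 + 4·6 + 21)/6 = 48/6 = 8; σ²_Marketing push = ((21−3)/6)² = 9.000
te_Ticketing = (7 + 4·8 + 21)/6 = 60/6 = 10; σ²_Ticketing = ((21−7)/6)² = 5.444
te_Staff briefing = (8 + 4·10 + 18)/6 = 66/6 = 11; σ²_Staff briefing = ((18−8)/6)² = 2.778
te_Rehearsal = (4 + 4·7 + 10)/6 = 42/6 = 7; σ²_Rehearsal = ((10−4)/6)² = 1.000
te_Signage = (5 + 4·6 + 7)/6 = 36/6 = 6; σ²_Signage = ((7−5)/6)² = 0.111

Forward pass:
ES_Catering order = 0; EF_Catering order = 11
ES_AV setup = 0; EF_AV setup = 14
ES_Stage build = 0; EF_Stage build = 6
ES_Marketing push = 0; EF_Marketing push = 8
ES_Ticketing = max(EF_Stage build=6, EF_Marketing push=8) = 8; EF_Ticketing = 8+10 = 18
ES_Staff briefing = max(EF_AV setup=14, EF_Ticketing=18) = 18; EF_Staff briefing = 18+11 = 29
ES_Rehearsal = 18; EF_Rehearsal = 18+7 = 25
ES_Signage = max(EF_Catering order=11, EF_Stage build=6, EF_Staff briefing=29, EF_Rehearsal=25) = 29; EF_Signage = 29+6 = 35
Expected project duration μ = 35 hours. Critical path: Marketing push → Ticketing → Staff briefing → Signage.

Variances on critical path: σ²_Marketing push=9.000, σ²_Ticketing=5.444, σ²_Staff briefing=2.778, σ²_Signage=0.111.
Largest is σ²_Marketing push = 9.000.

Marketing push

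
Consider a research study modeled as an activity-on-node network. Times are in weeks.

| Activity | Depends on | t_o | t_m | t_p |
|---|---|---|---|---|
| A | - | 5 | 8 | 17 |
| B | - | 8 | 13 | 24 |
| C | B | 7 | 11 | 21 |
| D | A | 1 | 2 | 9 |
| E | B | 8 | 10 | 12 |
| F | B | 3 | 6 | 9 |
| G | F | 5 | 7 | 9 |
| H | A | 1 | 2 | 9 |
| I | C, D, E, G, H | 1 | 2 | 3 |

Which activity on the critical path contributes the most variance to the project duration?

te_A = (5 + 4·8 + 17)/6 = 54/6 = 9; σ²_A = ((17−5)/6)² = 4.000
te_B = (8 + 4·13 + 24)/6 = 84/6 = 14; σ²_B = ((24−8)/6)² = 7.111
te_C = (7 + 4·11 + 21)/6 = 72/6 = 12; σ²_C = ((21−7)/6)² = 5.444
te_D = (1 + 4·2 + 9)/6 = 18/6 = 3; σ²_D = ((9−1)/6)² = 1.778
te_E = (8 + 4·10 + 12)/6 = 60/6 = 10; σ²_E = ((12−8)/6)² = 0.444
te_F = (3 + 4·6 + 9)/6 = 36/6 = 6; σ²_F = ((9−3)/6)² = 1.000
te_G = (5 + 4·7 + 9)/6 = 42/6 = 7; σ²_G = ((9−5)/6)² = 0.444
te_H = (1 + 4·2 + 9)/6 = 18/6 = 3; σ²_H = ((9−1)/6)² = 1.778
te_I = (1 + 4·2 + 3)/6 = 12/6 = 2; σ²_I = ((3−1)/6)² = 0.111

Forward pass:
ES_A = 0; EF_A = 9
ES_B = 0; EF_B = 14
ES_C = 14; EF_C = 14+12 = 26
ES_D = 9; EF_D = 9+3 = 12
ES_E = 14; EF_E = 14+10 = 24
ES_F = 14; EF_F = 14+6 = 20
ES_G = 20; EF_G = 20+7 = 27
ES_H = 9; EF_H = 9+3 = 12
ES_I = max(EF_C=26, EF_D=12, EF_E=24, EF_G=27, EF_H=12) = 27; EF_I = 27+2 = 29
Expected project duration μ = 29 weeks. Critical path: B → F → G → I.

Variances on critical path: σ²_B=7.111, σ²_F=1.000, σ²_G=0.444, σ²_I=0.111.
Largest is σ²_B = 7.111.

B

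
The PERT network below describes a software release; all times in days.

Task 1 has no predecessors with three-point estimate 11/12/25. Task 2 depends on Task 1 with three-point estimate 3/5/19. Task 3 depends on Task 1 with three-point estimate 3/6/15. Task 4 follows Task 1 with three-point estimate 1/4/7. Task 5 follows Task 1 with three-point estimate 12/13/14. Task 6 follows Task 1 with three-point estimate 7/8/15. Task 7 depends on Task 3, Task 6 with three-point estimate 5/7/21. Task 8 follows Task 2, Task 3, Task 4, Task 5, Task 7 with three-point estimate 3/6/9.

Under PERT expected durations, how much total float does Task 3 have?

te_Task 1 = (11 + 4·12 + 25)/6 = 84/6 = 14
te_Task 2 = (3 + 4·5 + 19)/6 = 42/6 = 7
te_Task 3 = (3 + 4·6 + 15)/6 = 42/6 = 7
te_Task 4 = (1 + 4·4 + 7)/6 = 24/6 = 4
te_Task 5 = (12 + 4·13 + 14)/6 = 78/6 = 13
te_Task 6 = (7 + 4·8 + 15)/6 = 54/6 = 9
te_Task 7 = (5 + 4·7 + 21)/6 = 54/6 = 9
te_Task 8 = (3 + 4·6 + 9)/6 = 36/6 = 6

Forward pass:
ES_Task 1 = 0; EF_Task 1 = 14
ES_Task 2 = 14; EF_Task 2 = 14+7 = 21
ES_Task 3 = 14; EF_Task 3 = 14+7 = 21
ES_Task 4 = 14; EF_Task 4 = 14+4 = 18
ES_Task 5 = 14; EF_Task 5 = 14+13 = 27
ES_Task 6 = 14; EF_Task 6 = 14+9 = 23
ES_Task 7 = max(EF_Task 3=21, EF_Task 6=23) = 23; EF_Task 7 = 23+9 = 32
ES_Task 8 = max(EF_Task 2=21, EF_Task 3=21, EF_Task 4=18, EF_Task 5=27, EF_Task 7=32) = 32; EF_Task 8 = 32+6 = 38
Expected project duration μ = 38 days. Critical path: Task 1 → Task 6 → Task 7 → Task 8.

Backward pass:
LF_Task 8 = 38; LS_Task 8 = 38−6 = 32
LF_Task 7 = LS_Task 8 = 32; LS_Task 7 = 32−9 = 23
LF_Task 6 = LS_Task 7 = 23; LS_Task 6 = 23−9 = 14
LF_Task 5 = LS_Task 8 = 32; LS_Task 5 = 32−13 = 19
LF_Task 4 = LS_Task 8 = 32; LS_Task 4 = 32−4 = 28
LF_Task 3 = min(LS_Task 7=23, LS_Task 8=32) = 23; LS_Task 3 = 23−7 = 16
LF_Task 2 = LS_Task 8 = 32; LS_Task 2 = 32−7 = 25
LF_Task 1 = min(LS_Task 2=25, LS_Task 3=16, LS_Task 4=28, LS_Task 5=19, LS_Task 6=14) = 14; LS_Task 1 = 14−14 = 0
Slack_Task 3 = LS_Task 3 − ES_Task 3 = 16 − 14 = 2

2 days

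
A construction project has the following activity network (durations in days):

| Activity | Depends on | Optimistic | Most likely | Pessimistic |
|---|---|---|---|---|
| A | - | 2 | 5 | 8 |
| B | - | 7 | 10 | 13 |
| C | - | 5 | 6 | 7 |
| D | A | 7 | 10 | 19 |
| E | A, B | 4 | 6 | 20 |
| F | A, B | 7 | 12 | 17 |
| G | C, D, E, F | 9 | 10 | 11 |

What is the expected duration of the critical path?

32 days

te_A = (2 + 4·5 + 8)/6 = 30/6 = 5
te_B = (7 + 4·10 + 13)/6 = 60/6 = 10
te_C = (5 + 4·6 + 7)/6 = 36/6 = 6
te_D = (7 + 4·10 + 19)/6 = 66/6 = 11
te_E = (4 + 4·6 + 20)/6 = 48/6 = 8
te_F = (7 + 4·12 + 17)/6 = 72/6 = 12
te_G = (9 + 4·10 + 11)/6 = 60/6 = 10

Forward pass:
ES_A = 0; EF_A = 5
ES_B = 0; EF_B = 10
ES_C = 0; EF_C = 6
ES_D = 5; EF_D = 5+11 = 16
ES_E = max(EF_A=5, EF_B=10) = 10; EF_E = 10+8 = 18
ES_F = max(EF_A=5, EF_B=10) = 10; EF_F = 10+12 = 22
ES_G = max(EF_C=6, EF_D=16, EF_E=18, EF_F=22) = 22; EF_G = 22+10 = 32
Expected project duration μ = 32 days. Critical path: B → F → G.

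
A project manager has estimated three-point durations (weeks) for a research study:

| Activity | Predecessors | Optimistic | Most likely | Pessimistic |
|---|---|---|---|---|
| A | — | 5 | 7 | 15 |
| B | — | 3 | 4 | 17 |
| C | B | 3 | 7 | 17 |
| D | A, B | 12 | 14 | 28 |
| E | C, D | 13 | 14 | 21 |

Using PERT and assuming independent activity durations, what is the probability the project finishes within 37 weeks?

0.279

te_A = (5 + 4·7 + 15)/6 = 48/6 = 8; σ²_A = ((15−5)/6)² = 2.778
te_B = (3 + 4·4 + 17)/6 = 36/6 = 6; σ²_B = ((17−3)/6)² = 5.444
te_C = (3 + 4·7 + 17)/6 = 48/6 = 8; σ²_C = ((17−3)/6)² = 5.444
te_D = (12 + 4·14 + 28)/6 = 96/6 = 16; σ²_D = ((28−12)/6)² = 7.111
te_E = (13 + 4·14 + 21)/6 = 90/6 = 15; σ²_E = ((21−13)/6)² = 1.778

Forward pass:
ES_A = 0; EF_A = 8
ES_B = 0; EF_B = 6
ES_C = 6; EF_C = 6+8 = 14
ES_D = max(EF_A=8, EF_B=6) = 8; EF_D = 8+16 = 24
ES_E = max(EF_C=14, EF_D=24) = 24; EF_E = 24+15 = 39
Expected project duration μ = 39 weeks. Critical path: A → D → E.

Variance along critical path = 2.778 + 7.111 + 1.778 = 11.667; σ = √11.667 = 3.416 weeks.
Z = (37 − 39) / 3.416 = -0.586
P(T ≤ 37) = Φ(-0.586) ≈ 0.279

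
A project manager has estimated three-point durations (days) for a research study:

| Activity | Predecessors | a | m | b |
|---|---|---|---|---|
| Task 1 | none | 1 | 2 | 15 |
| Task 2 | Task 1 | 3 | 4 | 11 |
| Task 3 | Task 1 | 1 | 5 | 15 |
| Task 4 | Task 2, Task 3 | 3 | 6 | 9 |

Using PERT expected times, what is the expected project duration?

16 days

te_Task 1 = (1 + 4·2 + 15)/6 = 24/6 = 4
te_Task 2 = (3 + 4·4 + 11)/6 = 30/6 = 5
te_Task 3 = (1 + 4·5 + 15)/6 = 36/6 = 6
te_Task 4 = (3 + 4·6 + 9)/6 = 36/6 = 6

Forward pass:
ES_Task 1 = 0; EF_Task 1 = 4
ES_Task 2 = 4; EF_Task 2 = 4+5 = 9
ES_Task 3 = 4; EF_Task 3 = 4+6 = 10
ES_Task 4 = max(EF_Task 2=9, EF_Task 3=10) = 10; EF_Task 4 = 10+6 = 16
Expected project duration μ = 16 days. Critical path: Task 1 → Task 3 → Task 4.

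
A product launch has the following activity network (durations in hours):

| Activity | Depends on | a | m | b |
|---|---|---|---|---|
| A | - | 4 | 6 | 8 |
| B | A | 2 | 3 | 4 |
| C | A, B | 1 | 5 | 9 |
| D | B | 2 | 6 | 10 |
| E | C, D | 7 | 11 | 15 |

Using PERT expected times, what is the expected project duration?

te_A = (4 + 4·6 + 8)/6 = 36/6 = 6
te_B = (2 + 4·3 + 4)/6 = 18/6 = 3
te_C = (1 + 4·5 + 9)/6 = 30/6 = 5
te_D = (2 + 4·6 + 10)/6 = 36/6 = 6
te_E = (7 + 4·11 + 15)/6 = 66/6 = 11

Forward pass:
ES_A = 0; EF_A = 6
ES_B = 6; EF_B = 6+3 = 9
ES_C = max(EF_A=6, EF_B=9) = 9; EF_C = 9+5 = 14
ES_D = 9; EF_D = 9+6 = 15
ES_E = max(EF_C=14, EF_D=15) = 15; EF_E = 15+11 = 26
Expected project duration μ = 26 hours. Critical path: A → B → D → E.

26 hours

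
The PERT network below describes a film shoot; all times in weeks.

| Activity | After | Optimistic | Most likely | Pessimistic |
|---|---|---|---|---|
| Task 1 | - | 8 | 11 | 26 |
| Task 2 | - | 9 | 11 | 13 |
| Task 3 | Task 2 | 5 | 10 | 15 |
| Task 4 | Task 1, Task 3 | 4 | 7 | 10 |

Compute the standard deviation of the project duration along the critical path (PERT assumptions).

2.05 weeks

te_Task 1 = (8 + 4·11 + 26)/6 = 78/6 = 13; σ²_Task 1 = ((26−8)/6)² = 9.000
te_Task 2 = (9 + 4·11 + 13)/6 = 66/6 = 11; σ²_Task 2 = ((13−9)/6)² = 0.444
te_Task 3 = (5 + 4·10 + 15)/6 = 60/6 = 10; σ²_Task 3 = ((15−5)/6)² = 2.778
te_Task 4 = (4 + 4·7 + 10)/6 = 42/6 = 7; σ²_Task 4 = ((10−4)/6)² = 1.000

Forward pass:
ES_Task 1 = 0; EF_Task 1 = 13
ES_Task 2 = 0; EF_Task 2 = 11
ES_Task 3 = 11; EF_Task 3 = 11+10 = 21
ES_Task 4 = max(EF_Task 1=13, EF_Task 3=21) = 21; EF_Task 4 = 21+7 = 28
Expected project duration μ = 28 weeks. Critical path: Task 2 → Task 3 → Task 4.

Variance along critical path = 0.444 + 2.778 + 1.000 = 4.222
σ = √4.222 = 2.055 weeks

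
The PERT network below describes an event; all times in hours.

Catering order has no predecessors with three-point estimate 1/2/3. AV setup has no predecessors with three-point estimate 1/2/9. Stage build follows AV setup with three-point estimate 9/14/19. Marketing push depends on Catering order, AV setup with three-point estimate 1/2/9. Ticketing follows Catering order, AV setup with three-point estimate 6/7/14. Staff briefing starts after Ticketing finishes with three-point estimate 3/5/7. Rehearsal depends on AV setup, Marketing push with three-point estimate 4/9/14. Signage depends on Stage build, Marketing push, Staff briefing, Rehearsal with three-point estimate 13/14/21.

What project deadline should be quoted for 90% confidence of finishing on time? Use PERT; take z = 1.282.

te_Catering order = (1 + 4·2 + 3)/6 = 12/6 = 2; σ²_Catering order = ((3−1)/6)² = 0.111
te_AV setup = (1 + 4·2 + 9)/6 = 18/6 = 3; σ²_AV setup = ((9−1)/6)² = 1.778
te_Stage build = (9 + 4·14 + 19)/6 = 84/6 = 14; σ²_Stage build = ((19−9)/6)² = 2.778
te_Marketing push = (1 + 4·2 + 9)/6 = 18/6 = 3; σ²_Marketing push = ((9−1)/6)² = 1.778
te_Ticketing = (6 + 4·7 + 14)/6 = 48/6 = 8; σ²_Ticketing = ((14−6)/6)² = 1.778
te_Staff briefing = (3 + 4·5 + 7)/6 = 30/6 = 5; σ²_Staff briefing = ((7−3)/6)² = 0.444
te_Rehearsal = (4 + 4·9 + 14)/6 = 54/6 = 9; σ²_Rehearsal = ((14−4)/6)² = 2.778
te_Signage = (13 + 4·14 + 21)/6 = 90/6 = 15; σ²_Signage = ((21−13)/6)² = 1.778

Forward pass:
ES_Catering order = 0; EF_Catering order = 2
ES_AV setup = 0; EF_AV setup = 3
ES_Stage build = 3; EF_Stage build = 3+14 = 17
ES_Marketing push = max(EF_Catering order=2, EF_AV setup=3) = 3; EF_Marketing push = 3+3 = 6
ES_Ticketing = max(EF_Catering order=2, EF_AV setup=3) = 3; EF_Ticketing = 3+8 = 11
ES_Staff briefing = 11; EF_Staff briefing = 11+5 = 16
ES_Rehearsal = max(EF_AV setup=3, EF_Marketing push=6) = 6; EF_Rehearsal = 6+9 = 15
ES_Signage = max(EF_Stage build=17, EF_Marketing push=6, EF_Staff briefing=16, EF_Rehearsal=15) = 17; EF_Signage = 17+15 = 32
Expected project duration μ = 32 hours. Critical path: AV setup → Stage build → Signage.

Variance along critical path = 1.778 + 2.778 + 1.778 = 6.333; σ = 2.517 hours.
D = μ + z·σ = 32 + 1.282·2.517 = 35.2 hours

35.2 hours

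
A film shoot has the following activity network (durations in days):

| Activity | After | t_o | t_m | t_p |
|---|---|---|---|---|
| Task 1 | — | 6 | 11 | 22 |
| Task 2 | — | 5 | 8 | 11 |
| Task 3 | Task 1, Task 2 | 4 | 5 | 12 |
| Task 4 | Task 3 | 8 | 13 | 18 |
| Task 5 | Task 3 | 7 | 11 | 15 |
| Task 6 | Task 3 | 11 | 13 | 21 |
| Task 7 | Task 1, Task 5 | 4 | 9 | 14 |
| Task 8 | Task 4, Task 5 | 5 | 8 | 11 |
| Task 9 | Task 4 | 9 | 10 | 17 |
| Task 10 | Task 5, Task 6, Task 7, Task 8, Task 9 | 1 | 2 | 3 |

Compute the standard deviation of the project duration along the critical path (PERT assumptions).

te_Task 1 = (6 + 4·11 + 22)/6 = 72/6 = 12; σ²_Task 1 = ((22−6)/6)² = 7.111
te_Task 2 = (5 + 4·8 + 11)/6 = 48/6 = 8; σ²_Task 2 = ((11−5)/6)² = 1.000
te_Task 3 = (4 + 4·5 + 12)/6 = 36/6 = 6; σ²_Task 3 = ((12−4)/6)² = 1.778
te_Task 4 = (8 + 4·13 + 18)/6 = 78/6 = 13; σ²_Task 4 = ((18−8)/6)² = 2.778
te_Task 5 = (7 + 4·11 + 15)/6 = 66/6 = 11; σ²_Task 5 = ((15−7)/6)² = 1.778
te_Task 6 = (11 + 4·13 + 21)/6 = 84/6 = 14; σ²_Task 6 = ((21−11)/6)² = 2.778
te_Task 7 = (4 + 4·9 + 14)/6 = 54/6 = 9; σ²_Task 7 = ((14−4)/6)² = 2.778
te_Task 8 = (5 + 4·8 + 11)/6 = 48/6 = 8; σ²_Task 8 = ((11−5)/6)² = 1.000
te_Task 9 = (9 + 4·10 + 17)/6 = 66/6 = 11; σ²_Task 9 = ((17−9)/6)² = 1.778
te_Task 10 = (1 + 4·2 + 3)/6 = 12/6 = 2; σ²_Task 10 = ((3−1)/6)² = 0.111

Forward pass:
ES_Task 1 = 0; EF_Task 1 = 12
ES_Task 2 = 0; EF_Task 2 = 8
ES_Task 3 = max(EF_Task 1=12, EF_Task 2=8) = 12; EF_Task 3 = 12+6 = 18
ES_Task 4 = 18; EF_Task 4 = 18+13 = 31
ES_Task 5 = 18; EF_Task 5 = 18+11 = 29
ES_Task 6 = 18; EF_Task 6 = 18+14 = 32
ES_Task 7 = max(EF_Task 1=12, EF_Task 5=29) = 29; EF_Task 7 = 29+9 = 38
ES_Task 8 = max(EF_Task 4=31, EF_Task 5=29) = 31; EF_Task 8 = 31+8 = 39
ES_Task 9 = 31; EF_Task 9 = 31+11 = 42
ES_Task 10 = max(EF_Task 5=29, EF_Task 6=32, EF_Task 7=38, EF_Task 8=39, EF_Task 9=42) = 42; EF_Task 10 = 42+2 = 44
Expected project duration μ = 44 days. Critical path: Task 1 → Task 3 → Task 4 → Task 9 → Task 10.

Variance along critical path = 7.111 + 1.778 + 2.778 + 1.778 + 0.111 = 13.556
σ = √13.556 = 3.682 days

3.68 days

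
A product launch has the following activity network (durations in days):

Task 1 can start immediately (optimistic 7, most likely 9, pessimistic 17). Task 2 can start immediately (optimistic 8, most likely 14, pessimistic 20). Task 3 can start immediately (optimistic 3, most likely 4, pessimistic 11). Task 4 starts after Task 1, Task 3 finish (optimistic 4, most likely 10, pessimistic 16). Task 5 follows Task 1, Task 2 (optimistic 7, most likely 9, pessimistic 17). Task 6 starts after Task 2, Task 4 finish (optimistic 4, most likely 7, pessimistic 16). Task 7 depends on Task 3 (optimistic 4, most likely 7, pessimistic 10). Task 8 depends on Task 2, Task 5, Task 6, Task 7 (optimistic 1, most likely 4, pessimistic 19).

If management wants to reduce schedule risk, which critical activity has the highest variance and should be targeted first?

te_Task 1 = (7 + 4·9 + 17)/6 = 60/6 = 10; σ²_Task 1 = ((17−7)/6)² = 2.778
te_Task 2 = (8 + 4·14 + 20)/6 = 84/6 = 14; σ²_Task 2 = ((20−8)/6)² = 4.000
te_Task 3 = (3 + 4·4 + 11)/6 = 30/6 = 5; σ²_Task 3 = ((11−3)/6)² = 1.778
te_Task 4 = (4 + 4·10 + 16)/6 = 60/6 = 10; σ²_Task 4 = ((16−4)/6)² = 4.000
te_Task 5 = (7 + 4·9 + 17)/6 = 60/6 = 10; σ²_Task 5 = ((17−7)/6)² = 2.778
te_Task 6 = (4 + 4·7 + 16)/6 = 48/6 = 8; σ²_Task 6 = ((16−4)/6)² = 4.000
te_Task 7 = (4 + 4·7 + 10)/6 = 42/6 = 7; σ²_Task 7 = ((10−4)/6)² = 1.000
te_Task 8 = (1 + 4·4 + 19)/6 = 36/6 = 6; σ²_Task 8 = ((19−1)/6)² = 9.000

Forward pass:
ES_Task 1 = 0; EF_Task 1 = 10
ES_Task 2 = 0; EF_Task 2 = 14
ES_Task 3 = 0; EF_Task 3 = 5
ES_Task 4 = max(EF_Task 1=10, EF_Task 3=5) = 10; EF_Task 4 = 10+10 = 20
ES_Task 5 = max(EF_Task 1=10, EF_Task 2=14) = 14; EF_Task 5 = 14+10 = 24
ES_Task 6 = max(EF_Task 2=14, EF_Task 4=20) = 20; EF_Task 6 = 20+8 = 28
ES_Task 7 = 5; EF_Task 7 = 5+7 = 12
ES_Task 8 = max(EF_Task 2=14, EF_Task 5=24, EF_Task 6=28, EF_Task 7=12) = 28; EF_Task 8 = 28+6 = 34
Expected project duration μ = 34 days. Critical path: Task 1 → Task 4 → Task 6 → Task 8.

Variances on critical path: σ²_Task 1=2.778, σ²_Task 4=4.000, σ²_Task 6=4.000, σ²_Task 8=9.000.
Largest is σ²_Task 8 = 9.000.

Task 8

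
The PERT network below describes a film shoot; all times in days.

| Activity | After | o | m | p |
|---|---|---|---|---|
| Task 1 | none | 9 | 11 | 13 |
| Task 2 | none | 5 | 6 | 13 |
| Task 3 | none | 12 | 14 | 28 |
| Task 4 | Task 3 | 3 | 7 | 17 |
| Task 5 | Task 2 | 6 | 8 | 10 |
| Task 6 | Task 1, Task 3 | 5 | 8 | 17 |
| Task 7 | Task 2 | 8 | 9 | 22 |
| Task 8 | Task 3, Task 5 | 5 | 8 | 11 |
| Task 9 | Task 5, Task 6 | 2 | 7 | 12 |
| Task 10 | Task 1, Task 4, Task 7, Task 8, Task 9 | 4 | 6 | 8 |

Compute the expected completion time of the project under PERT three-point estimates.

38 days

te_Task 1 = (9 + 4·11 + 13)/6 = 66/6 = 11
te_Task 2 = (5 + 4·6 + 13)/6 = 42/6 = 7
te_Task 3 = (12 + 4·14 + 28)/6 = 96/6 = 16
te_Task 4 = (3 + 4·7 + 17)/6 = 48/6 = 8
te_Task 5 = (6 + 4·8 + 10)/6 = 48/6 = 8
te_Task 6 = (5 + 4·8 + 17)/6 = 54/6 = 9
te_Task 7 = (8 + 4·9 + 22)/6 = 66/6 = 11
te_Task 8 = (5 + 4·8 + 11)/6 = 48/6 = 8
te_Task 9 = (2 + 4·7 + 12)/6 = 42/6 = 7
te_Task 10 = (4 + 4·6 + 8)/6 = 36/6 = 6

Forward pass:
ES_Task 1 = 0; EF_Task 1 = 11
ES_Task 2 = 0; EF_Task 2 = 7
ES_Task 3 = 0; EF_Task 3 = 16
ES_Task 4 = 16; EF_Task 4 = 16+8 = 24
ES_Task 5 = 7; EF_Task 5 = 7+8 = 15
ES_Task 6 = max(EF_Task 1=11, EF_Task 3=16) = 16; EF_Task 6 = 16+9 = 25
ES_Task 7 = 7; EF_Task 7 = 7+11 = 18
ES_Task 8 = max(EF_Task 3=16, EF_Task 5=15) = 16; EF_Task 8 = 16+8 = 24
ES_Task 9 = max(EF_Task 5=15, EF_Task 6=25) = 25; EF_Task 9 = 25+7 = 32
ES_Task 10 = max(EF_Task 1=11, EF_Task 4=24, EF_Task 7=18, EF_Task 8=24, EF_Task 9=32) = 32; EF_Task 10 = 32+6 = 38
Expected project duration μ = 38 days. Critical path: Task 3 → Task 6 → Task 9 → Task 10.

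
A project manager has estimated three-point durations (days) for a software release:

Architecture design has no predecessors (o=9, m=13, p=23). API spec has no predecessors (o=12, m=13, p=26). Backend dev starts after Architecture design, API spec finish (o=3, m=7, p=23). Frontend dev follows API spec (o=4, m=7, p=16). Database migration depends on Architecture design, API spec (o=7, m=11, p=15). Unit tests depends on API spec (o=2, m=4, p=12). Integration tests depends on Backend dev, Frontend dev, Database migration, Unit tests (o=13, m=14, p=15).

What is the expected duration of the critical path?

40 days

te_Architecture design = (9 + 4·13 + 23)/6 = 84/6 = 14
te_API spec = (12 + 4·13 + 26)/6 = 90/6 = 15
te_Backend dev = (3 + 4·7 + 23)/6 = 54/6 = 9
te_Frontend dev = (4 + 4·7 + 16)/6 = 48/6 = 8
te_Database migration = (7 + 4·11 + 15)/6 = 66/6 = 11
te_Unit tests = (2 + 4·4 + 12)/6 = 30/6 = 5
te_Integration tests = (13 + 4·14 + 15)/6 = 84/6 = 14

Forward pass:
ES_Architecture design = 0; EF_Architecture design = 14
ES_API spec = 0; EF_API spec = 15
ES_Backend dev = max(EF_Architecture design=14, EF_API spec=15) = 15; EF_Backend dev = 15+9 = 24
ES_Frontend dev = 15; EF_Frontend dev = 15+8 = 23
ES_Database migration = max(EF_Architecture design=14, EF_API spec=15) = 15; EF_Database migration = 15+11 = 26
ES_Unit tests = 15; EF_Unit tests = 15+5 = 20
ES_Integration tests = max(EF_Backend dev=24, EF_Frontend dev=23, EF_Database migration=26, EF_Unit tests=20) = 26; EF_Integration tests = 26+14 = 40
Expected project duration μ = 40 days. Critical path: API spec → Database migration → Integration tests.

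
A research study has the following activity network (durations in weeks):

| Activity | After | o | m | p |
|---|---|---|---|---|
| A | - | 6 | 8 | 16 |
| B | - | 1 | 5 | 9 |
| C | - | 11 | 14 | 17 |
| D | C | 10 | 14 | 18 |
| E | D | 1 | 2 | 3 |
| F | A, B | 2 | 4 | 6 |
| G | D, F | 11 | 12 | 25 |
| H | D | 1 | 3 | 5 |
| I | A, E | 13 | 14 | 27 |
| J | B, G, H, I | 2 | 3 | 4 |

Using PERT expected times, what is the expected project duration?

49 weeks

te_A = (6 + 4·8 + 16)/6 = 54/6 = 9
te_B = (1 + 4·5 + 9)/6 = 30/6 = 5
te_C = (11 + 4·14 + 17)/6 = 84/6 = 14
te_D = (10 + 4·14 + 18)/6 = 84/6 = 14
te_E = (1 + 4·2 + 3)/6 = 12/6 = 2
te_F = (2 + 4·4 + 6)/6 = 24/6 = 4
te_G = (11 + 4·12 + 25)/6 = 84/6 = 14
te_H = (1 + 4·3 + 5)/6 = 18/6 = 3
te_I = (13 + 4·14 + 27)/6 = 96/6 = 16
te_J = (2 + 4·3 + 4)/6 = 18/6 = 3

Forward pass:
ES_A = 0; EF_A = 9
ES_B = 0; EF_B = 5
ES_C = 0; EF_C = 14
ES_D = 14; EF_D = 14+14 = 28
ES_E = 28; EF_E = 28+2 = 30
ES_F = max(EF_A=9, EF_B=5) = 9; EF_F = 9+4 = 13
ES_G = max(EF_D=28, EF_F=13) = 28; EF_G = 28+14 = 42
ES_H = 28; EF_H = 28+3 = 31
ES_I = max(EF_A=9, EF_E=30) = 30; EF_I = 30+16 = 46
ES_J = max(EF_B=5, EF_G=42, EF_H=31, EF_I=46) = 46; EF_J = 46+3 = 49
Expected project duration μ = 49 weeks. Critical path: C → D → E → I → J.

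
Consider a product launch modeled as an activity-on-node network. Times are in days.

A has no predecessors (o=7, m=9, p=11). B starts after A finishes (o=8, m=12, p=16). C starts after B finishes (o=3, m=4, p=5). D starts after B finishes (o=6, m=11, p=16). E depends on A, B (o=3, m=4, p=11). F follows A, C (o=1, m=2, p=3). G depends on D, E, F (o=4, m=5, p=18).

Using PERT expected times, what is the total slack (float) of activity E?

6 days

te_A = (7 + 4·9 + 11)/6 = 54/6 = 9
te_B = (8 + 4·12 + 16)/6 = 72/6 = 12
te_C = (3 + 4·4 + 5)/6 = 24/6 = 4
te_D = (6 + 4·11 + 16)/6 = 66/6 = 11
te_E = (3 + 4·4 + 11)/6 = 30/6 = 5
te_F = (1 + 4·2 + 3)/6 = 12/6 = 2
te_G = (4 + 4·5 + 18)/6 = 42/6 = 7

Forward pass:
ES_A = 0; EF_A = 9
ES_B = 9; EF_B = 9+12 = 21
ES_C = 21; EF_C = 21+4 = 25
ES_D = 21; EF_D = 21+11 = 32
ES_E = max(EF_A=9, EF_B=21) = 21; EF_E = 21+5 = 26
ES_F = max(EF_A=9, EF_C=25) = 25; EF_F = 25+2 = 27
ES_G = max(EF_D=32, EF_E=26, EF_F=27) = 32; EF_G = 32+7 = 39
Expected project duration μ = 39 days. Critical path: A → B → D → G.

Backward pass:
LF_G = 39; LS_G = 39−7 = 32
LF_F = LS_G = 32; LS_F = 32−2 = 30
LF_E = LS_G = 32; LS_E = 32−5 = 27
LF_D = LS_G = 32; LS_D = 32−11 = 21
LF_C = LS_F = 30; LS_C = 30−4 = 26
LF_B = min(LS_C=26, LS_D=21, LS_E=27) = 21; LS_B = 21−12 = 9
LF_A = min(LS_B=9, LS_E=27, LS_F=30) = 9; LS_A = 9−9 = 0
Slack_E = LS_E − ES_E = 27 − 21 = 6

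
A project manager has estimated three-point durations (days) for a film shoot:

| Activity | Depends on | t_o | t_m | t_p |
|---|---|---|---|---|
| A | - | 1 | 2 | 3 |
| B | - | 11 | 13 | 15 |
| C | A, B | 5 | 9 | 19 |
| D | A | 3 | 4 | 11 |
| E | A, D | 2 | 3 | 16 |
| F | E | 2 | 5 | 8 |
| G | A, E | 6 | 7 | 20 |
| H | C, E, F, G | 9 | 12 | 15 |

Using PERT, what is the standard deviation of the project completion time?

te_A = (1 + 4·2 + 3)/6 = 12/6 = 2; σ²_A = ((3−1)/6)² = 0.111
te_B = (11 + 4·13 + 15)/6 = 78/6 = 13; σ²_B = ((15−11)/6)² = 0.444
te_C = (5 + 4·9 + 19)/6 = 60/6 = 10; σ²_C = ((19−5)/6)² = 5.444
te_D = (3 + 4·4 + 11)/6 = 30/6 = 5; σ²_D = ((11−3)/6)² = 1.778
te_E = (2 + 4·3 + 16)/6 = 30/6 = 5; σ²_E = ((16−2)/6)² = 5.444
te_F = (2 + 4·5 + 8)/6 = 30/6 = 5; σ²_F = ((8−2)/6)² = 1.000
te_G = (6 + 4·7 + 20)/6 = 54/6 = 9; σ²_G = ((20−6)/6)² = 5.444
te_H = (9 + 4·12 + 15)/6 = 72/6 = 12; σ²_H = ((15−9)/6)² = 1.000

Forward pass:
ES_A = 0; EF_A = 2
ES_B = 0; EF_B = 13
ES_C = max(EF_A=2, EF_B=13) = 13; EF_C = 13+10 = 23
ES_D = 2; EF_D = 2+5 = 7
ES_E = max(EF_A=2, EF_D=7) = 7; EF_E = 7+5 = 12
ES_F = 12; EF_F = 12+5 = 17
ES_G = max(EF_A=2, EF_E=12) = 12; EF_G = 12+9 = 21
ES_H = max(EF_C=23, EF_E=12, EF_F=17, EF_G=21) = 23; EF_H = 23+12 = 35
Expected project duration μ = 35 days. Critical path: B → C → H.

Variance along critical path = 0.444 + 5.444 + 1.000 = 6.889
σ = √6.889 = 2.625 days

2.62 days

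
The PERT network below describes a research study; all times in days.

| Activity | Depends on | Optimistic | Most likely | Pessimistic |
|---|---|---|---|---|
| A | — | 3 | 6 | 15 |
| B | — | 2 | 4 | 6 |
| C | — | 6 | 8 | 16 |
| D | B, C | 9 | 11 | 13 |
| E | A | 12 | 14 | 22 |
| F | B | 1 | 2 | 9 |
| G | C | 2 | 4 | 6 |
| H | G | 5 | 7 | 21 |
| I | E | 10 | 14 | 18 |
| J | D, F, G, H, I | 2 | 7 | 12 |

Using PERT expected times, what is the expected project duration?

te_A = (3 + 4·6 + 15)/6 = 42/6 = 7
te_B = (2 + 4·4 + 6)/6 = 24/6 = 4
te_C = (6 + 4·8 + 16)/6 = 54/6 = 9
te_D = (9 + 4·11 + 13)/6 = 66/6 = 11
te_E = (12 + 4·14 + 22)/6 = 90/6 = 15
te_F = (1 + 4·2 + 9)/6 = 18/6 = 3
te_G = (2 + 4·4 + 6)/6 = 24/6 = 4
te_H = (5 + 4·7 + 21)/6 = 54/6 = 9
te_I = (10 + 4·14 + 18)/6 = 84/6 = 14
te_J = (2 + 4·7 + 12)/6 = 42/6 = 7

Forward pass:
ES_A = 0; EF_A = 7
ES_B = 0; EF_B = 4
ES_C = 0; EF_C = 9
ES_D = max(EF_B=4, EF_C=9) = 9; EF_D = 9+11 = 20
ES_E = 7; EF_E = 7+15 = 22
ES_F = 4; EF_F = 4+3 = 7
ES_G = 9; EF_G = 9+4 = 13
ES_H = 13; EF_H = 13+9 = 22
ES_I = 22; EF_I = 22+14 = 36
ES_J = max(EF_D=20, EF_F=7, EF_G=13, EF_H=22, EF_I=36) = 36; EF_J = 36+7 = 43
Expected project duration μ = 43 days. Critical path: A → E → I → J.

43 days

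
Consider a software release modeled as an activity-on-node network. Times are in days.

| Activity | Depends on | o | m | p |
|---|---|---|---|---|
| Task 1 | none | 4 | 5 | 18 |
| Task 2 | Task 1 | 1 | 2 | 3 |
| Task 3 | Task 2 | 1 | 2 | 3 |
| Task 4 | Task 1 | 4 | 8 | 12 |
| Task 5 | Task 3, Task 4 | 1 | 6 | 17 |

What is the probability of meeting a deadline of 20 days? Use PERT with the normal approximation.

0.299

te_Task 1 = (4 + 4·5 + 18)/6 = 42/6 = 7; σ²_Task 1 = ((18−4)/6)² = 5.444
te_Task 2 = (1 + 4·2 + 3)/6 = 12/6 = 2; σ²_Task 2 = ((3−1)/6)² = 0.111
te_Task 3 = (1 + 4·2 + 3)/6 = 12/6 = 2; σ²_Task 3 = ((3−1)/6)² = 0.111
te_Task 4 = (4 + 4·8 + 12)/6 = 48/6 = 8; σ²_Task 4 = ((12−4)/6)² = 1.778
te_Task 5 = (1 + 4·6 + 17)/6 = 42/6 = 7; σ²_Task 5 = ((17−1)/6)² = 7.111

Forward pass:
ES_Task 1 = 0; EF_Task 1 = 7
ES_Task 2 = 7; EF_Task 2 = 7+2 = 9
ES_Task 3 = 9; EF_Task 3 = 9+2 = 11
ES_Task 4 = 7; EF_Task 4 = 7+8 = 15
ES_Task 5 = max(EF_Task 3=11, EF_Task 4=15) = 15; EF_Task 5 = 15+7 = 22
Expected project duration μ = 22 days. Critical path: Task 1 → Task 4 → Task 5.

Variance along critical path = 5.444 + 1.778 + 7.111 = 14.333; σ = √14.333 = 3.786 days.
Z = (20 − 22) / 3.786 = -0.528
P(T ≤ 20) = Φ(-0.528) ≈ 0.299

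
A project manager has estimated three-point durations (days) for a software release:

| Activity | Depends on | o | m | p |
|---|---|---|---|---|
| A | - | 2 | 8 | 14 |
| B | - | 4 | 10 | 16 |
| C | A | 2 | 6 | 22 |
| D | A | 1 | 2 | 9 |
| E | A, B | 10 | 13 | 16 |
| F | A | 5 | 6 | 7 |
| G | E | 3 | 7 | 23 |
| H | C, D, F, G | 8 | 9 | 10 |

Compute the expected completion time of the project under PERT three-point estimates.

41 days

te_A = (2 + 4·8 + 14)/6 = 48/6 = 8
te_B = (4 + 4·10 + 16)/6 = 60/6 = 10
te_C = (2 + 4·6 + 22)/6 = 48/6 = 8
te_D = (1 + 4·2 + 9)/6 = 18/6 = 3
te_E = (10 + 4·13 + 16)/6 = 78/6 = 13
te_F = (5 + 4·6 + 7)/6 = 36/6 = 6
te_G = (3 + 4·7 + 23)/6 = 54/6 = 9
te_H = (8 + 4·9 + 10)/6 = 54/6 = 9

Forward pass:
ES_A = 0; EF_A = 8
ES_B = 0; EF_B = 10
ES_C = 8; EF_C = 8+8 = 16
ES_D = 8; EF_D = 8+3 = 11
ES_E = max(EF_A=8, EF_B=10) = 10; EF_E = 10+13 = 23
ES_F = 8; EF_F = 8+6 = 14
ES_G = 23; EF_G = 23+9 = 32
ES_H = max(EF_C=16, EF_D=11, EF_F=14, EF_G=32) = 32; EF_H = 32+9 = 41
Expected project duration μ = 41 days. Critical path: B → E → G → H.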